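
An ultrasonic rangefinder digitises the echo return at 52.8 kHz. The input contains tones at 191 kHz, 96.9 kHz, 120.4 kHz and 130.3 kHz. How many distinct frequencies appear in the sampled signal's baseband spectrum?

4

fs/2 = 26.4 kHz.
191 kHz mod fs = 32.6 kHz.
32.6 kHz > fs/2 = 26.4 kHz, folds to fs − 32.6 kHz = 20.2 kHz.
96.9 kHz mod fs = 44.1 kHz.
44.1 kHz > fs/2 = 26.4 kHz, folds to fs − 44.1 kHz = 8.7 kHz.
120.4 kHz mod fs = 14.8 kHz.
14.8 kHz ≤ fs/2 = 26.4 kHz, appears at 14.8 kHz.
130.3 kHz mod fs = 24.7 kHz.
24.7 kHz ≤ fs/2 = 26.4 kHz, appears at 24.7 kHz.
Distinct values: {8.7 kHz, 14.8 kHz, 20.2 kHz, 24.7 kHz} → 4.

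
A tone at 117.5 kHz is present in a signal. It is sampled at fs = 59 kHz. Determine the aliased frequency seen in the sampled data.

117.5 kHz mod fs = 58.5 kHz.
58.5 kHz > fs/2 = 29.5 kHz, folds to fs − 58.5 kHz = 0.5 kHz.

0.5 kHz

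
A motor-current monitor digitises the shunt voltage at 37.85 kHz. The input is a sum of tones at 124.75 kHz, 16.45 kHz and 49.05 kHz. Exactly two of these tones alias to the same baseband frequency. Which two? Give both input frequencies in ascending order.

fs/2 = 18.925 kHz.
124.75 kHz mod fs = 11.2 kHz.
11.2 kHz ≤ fs/2 = 18.925 kHz, appears at 11.2 kHz.
16.45 kHz ≤ fs/2 = 18.925 kHz, passes unchanged.
49.05 kHz mod fs = 11.2 kHz.
11.2 kHz ≤ fs/2 = 18.925 kHz, appears at 11.2 kHz.
49.05 kHz and 124.75 kHz both map to 11.2 kHz.

49.05 kHz, 124.75 kHz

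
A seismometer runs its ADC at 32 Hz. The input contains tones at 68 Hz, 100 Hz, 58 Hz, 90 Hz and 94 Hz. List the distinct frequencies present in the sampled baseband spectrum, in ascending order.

2 Hz, 4 Hz, 6 Hz

fs/2 = 16 Hz.
68 Hz mod fs = 4 Hz.
4 Hz ≤ fs/2 = 16 Hz, appears at 4 Hz.
100 Hz mod fs = 4 Hz.
4 Hz ≤ fs/2 = 16 Hz, appears at 4 Hz.
58 Hz mod fs = 26 Hz.
26 Hz > fs/2 = 16 Hz, folds to fs − 26 Hz = 6 Hz.
90 Hz mod fs = 26 Hz.
26 Hz > fs/2 = 16 Hz, folds to fs − 26 Hz = 6 Hz.
94 Hz mod fs = 30 Hz.
30 Hz > fs/2 = 16 Hz, folds to fs − 30 Hz = 2 Hz.
Distinct values: {2 Hz, 4 Hz, 6 Hz}.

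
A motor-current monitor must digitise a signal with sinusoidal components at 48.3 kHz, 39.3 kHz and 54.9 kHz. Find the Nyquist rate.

Highest-frequency component: 54.9 kHz.
Nyquist rate = 2 × 54.9 kHz = 109.8 kHz.

109.8 kHz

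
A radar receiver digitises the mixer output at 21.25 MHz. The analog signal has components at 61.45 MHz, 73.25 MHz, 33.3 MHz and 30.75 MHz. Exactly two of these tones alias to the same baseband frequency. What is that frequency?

fs/2 = 10.625 MHz.
61.45 MHz mod fs = 18.95 MHz.
18.95 MHz > fs/2 = 10.625 MHz, folds to fs − 18.95 MHz = 2.3 MHz.
73.25 MHz mod fs = 9.5 MHz.
9.5 MHz ≤ fs/2 = 10.625 MHz, appears at 9.5 MHz.
33.3 MHz mod fs = 12.05 MHz.
12.05 MHz > fs/2 = 10.625 MHz, folds to fs − 12.05 MHz = 9.2 MHz.
30.75 MHz mod fs = 9.5 MHz.
9.5 MHz ≤ fs/2 = 10.625 MHz, appears at 9.5 MHz.
30.75 MHz and 73.25 MHz both map to 9.5 MHz.

9.5 MHz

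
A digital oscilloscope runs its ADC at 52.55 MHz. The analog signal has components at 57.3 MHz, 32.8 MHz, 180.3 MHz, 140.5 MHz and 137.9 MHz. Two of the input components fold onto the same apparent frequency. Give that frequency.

fs/2 = 26.275 MHz.
57.3 MHz mod fs = 4.75 MHz.
4.75 MHz ≤ fs/2 = 26.275 MHz, appears at 4.75 MHz.
32.8 MHz > fs/2 = 26.275 MHz, folds to fs − 32.8 MHz = 19.75 MHz.
180.3 MHz mod fs = 22.65 MHz.
22.65 MHz ≤ fs/2 = 26.275 MHz, appears at 22.65 MHz.
140.5 MHz mod fs = 35.4 MHz.
35.4 MHz > fs/2 = 26.275 MHz, folds to fs − 35.4 MHz = 17.15 MHz.
137.9 MHz mod fs = 32.8 MHz.
32.8 MHz > fs/2 = 26.275 MHz, folds to fs − 32.8 MHz = 19.75 MHz.
32.8 MHz and 137.9 MHz both map to 19.75 MHz.

19.75 MHz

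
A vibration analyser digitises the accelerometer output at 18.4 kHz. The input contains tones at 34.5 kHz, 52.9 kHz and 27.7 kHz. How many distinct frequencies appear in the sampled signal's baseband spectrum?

fs/2 = 9.2 kHz.
34.5 kHz mod fs = 16.1 kHz.
16.1 kHz > fs/2 = 9.2 kHz, folds to fs − 16.1 kHz = 2.3 kHz.
52.9 kHz mod fs = 16.1 kHz.
16.1 kHz > fs/2 = 9.2 kHz, folds to fs − 16.1 kHz = 2.3 kHz.
27.7 kHz mod fs = 9.3 kHz.
9.3 kHz > fs/2 = 9.2 kHz, folds to fs − 9.3 kHz = 9.1 kHz.
Distinct values: {2.3 kHz, 9.1 kHz} → 2.

2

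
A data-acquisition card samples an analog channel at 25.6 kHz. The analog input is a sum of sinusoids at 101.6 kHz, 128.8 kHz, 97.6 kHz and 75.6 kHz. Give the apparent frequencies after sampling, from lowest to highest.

fs/2 = 12.8 kHz.
101.6 kHz mod fs = 24.8 kHz.
24.8 kHz > fs/2 = 12.8 kHz, folds to fs − 24.8 kHz = 0.8 kHz.
128.8 kHz mod fs = 0.8 kHz.
0.8 kHz ≤ fs/2 = 12.8 kHz, appears at 0.8 kHz.
97.6 kHz mod fs = 20.8 kHz.
20.8 kHz > fs/2 = 12.8 kHz, folds to fs − 20.8 kHz = 4.8 kHz.
75.6 kHz mod fs = 24.4 kHz.
24.4 kHz > fs/2 = 12.8 kHz, folds to fs − 24.4 kHz = 1.2 kHz.
Distinct values: {0.8 kHz, 1.2 kHz, 4.8 kHz}.

0.8 kHz, 1.2 kHz, 4.8 kHz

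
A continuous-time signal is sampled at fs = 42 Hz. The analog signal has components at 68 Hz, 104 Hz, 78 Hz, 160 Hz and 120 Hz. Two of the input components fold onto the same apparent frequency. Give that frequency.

fs/2 = 21 Hz.
68 Hz mod fs = 26 Hz.
26 Hz > fs/2 = 21 Hz, folds to fs − 26 Hz = 16 Hz.
104 Hz mod fs = 20 Hz.
20 Hz ≤ fs/2 = 21 Hz, appears at 20 Hz.
78 Hz mod fs = 36 Hz.
36 Hz > fs/2 = 21 Hz, folds to fs − 36 Hz = 6 Hz.
160 Hz mod fs = 34 Hz.
34 Hz > fs/2 = 21 Hz, folds to fs − 34 Hz = 8 Hz.
120 Hz mod fs = 36 Hz.
36 Hz > fs/2 = 21 Hz, folds to fs − 36 Hz = 6 Hz.
78 Hz and 120 Hz both map to 6 Hz.

6 Hz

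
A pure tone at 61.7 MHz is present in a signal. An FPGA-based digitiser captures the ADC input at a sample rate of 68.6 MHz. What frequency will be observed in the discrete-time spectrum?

6.9 MHz

61.7 MHz > fs/2 = 34.3 MHz, folds to fs − 61.7 MHz = 6.9 MHz.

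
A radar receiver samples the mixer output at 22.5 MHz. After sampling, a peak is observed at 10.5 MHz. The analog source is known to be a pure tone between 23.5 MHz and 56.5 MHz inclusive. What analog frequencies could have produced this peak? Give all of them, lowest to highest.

Frequencies that alias to 10.5 MHz are k·fs ± 10.5 MHz for integer k ≥ 0.
k=0: 10.5 MHz.
k=1: 12 MHz, 33 MHz.
k=2: 34.5 MHz, 55.5 MHz.
k=3: 57 MHz, 78 MHz.
Within [23.5 MHz, 56.5 MHz]: 33 MHz, 34.5 MHz, 55.5 MHz.

33 MHz, 34.5 MHz, 55.5 MHz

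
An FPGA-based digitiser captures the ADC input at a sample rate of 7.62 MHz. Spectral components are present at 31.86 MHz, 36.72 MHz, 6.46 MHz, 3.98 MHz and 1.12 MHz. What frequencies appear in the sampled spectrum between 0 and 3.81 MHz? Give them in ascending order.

fs/2 = 3.81 MHz.
31.86 MHz mod fs = 1.38 MHz.
1.38 MHz ≤ fs/2 = 3.81 MHz, appears at 1.38 MHz.
36.72 MHz mod fs = 6.24 MHz.
6.24 MHz > fs/2 = 3.81 MHz, folds to fs − 6.24 MHz = 1.38 MHz.
6.46 MHz > fs/2 = 3.81 MHz, folds to fs − 6.46 MHz = 1.16 MHz.
3.98 MHz > fs/2 = 3.81 MHz, folds to fs − 3.98 MHz = 3.64 MHz.
1.12 MHz ≤ fs/2 = 3.81 MHz, passes unchanged.
Distinct values: {1.12 MHz, 1.16 MHz, 1.38 MHz, 3.64 MHz}.

1.12 MHz, 1.16 MHz, 1.38 MHz, 3.64 MHz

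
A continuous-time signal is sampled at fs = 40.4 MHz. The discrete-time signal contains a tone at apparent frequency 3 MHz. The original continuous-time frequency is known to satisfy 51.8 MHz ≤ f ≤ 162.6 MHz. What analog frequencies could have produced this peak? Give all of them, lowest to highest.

Frequencies that alias to 3 MHz are k·fs ± 3 MHz for integer k ≥ 0.
k=0: 3 MHz.
k=1: 37.4 MHz, 43.4 MHz.
k=2: 77.8 MHz, 83.8 MHz.
k=3: 118.2 MHz, 124.2 MHz.
k=4: 158.6 MHz, 164.6 MHz.
k=5: 199 MHz, 205 MHz.
Within [51.8 MHz, 162.6 MHz]: 77.8 MHz, 83.8 MHz, 118.2 MHz, 124.2 MHz, 158.6 MHz.

77.8 MHz, 83.8 MHz, 118.2 MHz, 124.2 MHz, 158.6 MHz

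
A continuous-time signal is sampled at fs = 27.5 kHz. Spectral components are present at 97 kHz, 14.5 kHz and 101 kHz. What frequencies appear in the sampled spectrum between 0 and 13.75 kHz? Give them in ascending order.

9 kHz, 13 kHz

fs/2 = 13.75 kHz.
97 kHz mod fs = 14.5 kHz.
14.5 kHz > fs/2 = 13.75 kHz, folds to fs − 14.5 kHz = 13 kHz.
14.5 kHz > fs/2 = 13.75 kHz, folds to fs − 14.5 kHz = 13 kHz.
101 kHz mod fs = 18.5 kHz.
18.5 kHz > fs/2 = 13.75 kHz, folds to fs − 18.5 kHz = 9 kHz.
Distinct values: {9 kHz, 13 kHz}.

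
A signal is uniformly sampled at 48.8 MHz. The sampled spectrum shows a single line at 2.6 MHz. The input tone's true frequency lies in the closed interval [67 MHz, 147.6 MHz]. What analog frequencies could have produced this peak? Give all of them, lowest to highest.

Frequencies that alias to 2.6 MHz are k·fs ± 2.6 MHz for integer k ≥ 0.
k=0: 2.6 MHz.
k=1: 46.2 MHz, 51.4 MHz.
k=2: 95 MHz, 100.2 MHz.
k=3: 143.8 MHz, 149 MHz.
k=4: 192.6 MHz, 197.8 MHz.
Within [67 MHz, 147.6 MHz]: 95 MHz, 100.2 MHz, 143.8 MHz.

95 MHz, 100.2 MHz, 143.8 MHz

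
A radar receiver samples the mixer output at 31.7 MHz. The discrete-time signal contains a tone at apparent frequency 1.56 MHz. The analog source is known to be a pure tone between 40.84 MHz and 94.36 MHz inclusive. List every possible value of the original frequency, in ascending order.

Frequencies that alias to 1.56 MHz are k·fs ± 1.56 MHz for integer k ≥ 0.
k=0: 1.56 MHz.
k=1: 30.14 MHz, 33.26 MHz.
k=2: 61.84 MHz, 64.96 MHz.
k=3: 93.54 MHz, 96.66 MHz.
k=4: 125.24 MHz, 128.36 MHz.
Within [40.84 MHz, 94.36 MHz]: 61.84 MHz, 64.96 MHz, 93.54 MHz.

61.84 MHz, 64.96 MHz, 93.54 MHz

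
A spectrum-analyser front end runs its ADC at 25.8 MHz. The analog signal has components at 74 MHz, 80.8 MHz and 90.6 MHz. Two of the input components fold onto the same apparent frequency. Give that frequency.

3.4 MHz

fs/2 = 12.9 MHz.
74 MHz mod fs = 22.4 MHz.
22.4 MHz > fs/2 = 12.9 MHz, folds to fs − 22.4 MHz = 3.4 MHz.
80.8 MHz mod fs = 3.4 MHz.
3.4 MHz ≤ fs/2 = 12.9 MHz, appears at 3.4 MHz.
90.6 MHz mod fs = 13.2 MHz.
13.2 MHz > fs/2 = 12.9 MHz, folds to fs − 13.2 MHz = 12.6 MHz.
74 MHz and 80.8 MHz both map to 3.4 MHz.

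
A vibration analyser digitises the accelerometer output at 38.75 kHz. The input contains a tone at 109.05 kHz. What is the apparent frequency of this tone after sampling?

109.05 kHz mod fs = 31.55 kHz.
31.55 kHz > fs/2 = 19.375 kHz, folds to fs − 31.55 kHz = 7.2 kHz.

7.2 kHz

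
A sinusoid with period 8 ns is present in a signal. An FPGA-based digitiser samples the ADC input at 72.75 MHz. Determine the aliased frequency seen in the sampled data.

20.5 MHz

T = 8 ns → f = 1/T = 125 MHz.
125 MHz mod fs = 52.25 MHz.
52.25 MHz > fs/2 = 36.375 MHz, folds to fs − 52.25 MHz = 20.5 MHz.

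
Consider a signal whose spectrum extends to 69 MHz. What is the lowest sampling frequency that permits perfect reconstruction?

Nyquist rate = 2 × 69 MHz = 138 MHz.

138 MHz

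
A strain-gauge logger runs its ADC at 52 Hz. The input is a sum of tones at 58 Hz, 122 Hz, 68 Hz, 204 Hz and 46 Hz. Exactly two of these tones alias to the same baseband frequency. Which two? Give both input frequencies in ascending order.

fs/2 = 26 Hz.
58 Hz mod fs = 6 Hz.
6 Hz ≤ fs/2 = 26 Hz, appears at 6 Hz.
122 Hz mod fs = 18 Hz.
18 Hz ≤ fs/2 = 26 Hz, appears at 18 Hz.
68 Hz mod fs = 16 Hz.
16 Hz ≤ fs/2 = 26 Hz, appears at 16 Hz.
204 Hz mod fs = 48 Hz.
48 Hz > fs/2 = 26 Hz, folds to fs − 48 Hz = 4 Hz.
46 Hz > fs/2 = 26 Hz, folds to fs − 46 Hz = 6 Hz.
46 Hz and 58 Hz both map to 6 Hz.

46 Hz, 58 Hz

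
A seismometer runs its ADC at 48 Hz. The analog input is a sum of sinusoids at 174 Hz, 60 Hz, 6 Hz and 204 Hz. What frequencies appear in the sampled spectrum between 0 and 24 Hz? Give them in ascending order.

fs/2 = 24 Hz.
174 Hz mod fs = 30 Hz.
30 Hz > fs/2 = 24 Hz, folds to fs − 30 Hz = 18 Hz.
60 Hz mod fs = 12 Hz.
12 Hz ≤ fs/2 = 24 Hz, appears at 12 Hz.
6 Hz ≤ fs/2 = 24 Hz, passes unchanged.
204 Hz mod fs = 12 Hz.
12 Hz ≤ fs/2 = 24 Hz, appears at 12 Hz.
Distinct values: {6 Hz, 12 Hz, 18 Hz}.

6 Hz, 12 Hz, 18 Hz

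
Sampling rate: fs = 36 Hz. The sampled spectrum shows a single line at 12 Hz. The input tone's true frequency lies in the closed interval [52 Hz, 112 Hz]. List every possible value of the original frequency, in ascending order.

Frequencies that alias to 12 Hz are k·fs ± 12 Hz for integer k ≥ 0.
k=0: 12 Hz.
k=1: 24 Hz, 48 Hz.
k=2: 60 Hz, 84 Hz.
k=3: 96 Hz, 120 Hz.
k=4: 132 Hz, 156 Hz.
Within [52 Hz, 112 Hz]: 60 Hz, 84 Hz, 96 Hz.

60 Hz, 84 Hz, 96 Hz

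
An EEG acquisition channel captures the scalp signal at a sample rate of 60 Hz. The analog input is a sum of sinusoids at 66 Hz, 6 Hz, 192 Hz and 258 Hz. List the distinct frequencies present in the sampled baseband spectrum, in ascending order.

6 Hz, 12 Hz, 18 Hz

fs/2 = 30 Hz.
66 Hz mod fs = 6 Hz.
6 Hz ≤ fs/2 = 30 Hz, appears at 6 Hz.
6 Hz ≤ fs/2 = 30 Hz, passes unchanged.
192 Hz mod fs = 12 Hz.
12 Hz ≤ fs/2 = 30 Hz, appears at 12 Hz.
258 Hz mod fs = 18 Hz.
18 Hz ≤ fs/2 = 30 Hz, appears at 18 Hz.
Distinct values: {6 Hz, 12 Hz, 18 Hz}.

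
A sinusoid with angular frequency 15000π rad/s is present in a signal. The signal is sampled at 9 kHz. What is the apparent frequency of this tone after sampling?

ω = 15000π rad/s → f = ω/(2π) = 7500 Hz = 7.5 kHz.
7.5 kHz > fs/2 = 4.5 kHz, folds to fs − 7.5 kHz = 1.5 kHz.

1.5 kHz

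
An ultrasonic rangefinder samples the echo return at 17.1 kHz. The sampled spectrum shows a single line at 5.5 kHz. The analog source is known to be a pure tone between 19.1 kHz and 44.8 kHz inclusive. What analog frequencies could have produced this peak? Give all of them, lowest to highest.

22.6 kHz, 28.7 kHz, 39.7 kHz

Frequencies that alias to 5.5 kHz are k·fs ± 5.5 kHz for integer k ≥ 0.
k=0: 5.5 kHz.
k=1: 11.6 kHz, 22.6 kHz.
k=2: 28.7 kHz, 39.7 kHz.
k=3: 45.8 kHz, 56.8 kHz.
Within [19.1 kHz, 44.8 kHz]: 22.6 kHz, 28.7 kHz, 39.7 kHz.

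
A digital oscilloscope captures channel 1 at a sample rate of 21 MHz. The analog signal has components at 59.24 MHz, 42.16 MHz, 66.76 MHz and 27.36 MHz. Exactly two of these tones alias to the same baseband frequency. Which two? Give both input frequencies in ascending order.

59.24 MHz, 66.76 MHz

fs/2 = 10.5 MHz.
59.24 MHz mod fs = 17.24 MHz.
17.24 MHz > fs/2 = 10.5 MHz, folds to fs − 17.24 MHz = 3.76 MHz.
42.16 MHz mod fs = 0.16 MHz.
0.16 MHz ≤ fs/2 = 10.5 MHz, appears at 0.16 MHz.
66.76 MHz mod fs = 3.76 MHz.
3.76 MHz ≤ fs/2 = 10.5 MHz, appears at 3.76 MHz.
27.36 MHz mod fs = 6.36 MHz.
6.36 MHz ≤ fs/2 = 10.5 MHz, appears at 6.36 MHz.
59.24 MHz and 66.76 MHz both map to 3.76 MHz.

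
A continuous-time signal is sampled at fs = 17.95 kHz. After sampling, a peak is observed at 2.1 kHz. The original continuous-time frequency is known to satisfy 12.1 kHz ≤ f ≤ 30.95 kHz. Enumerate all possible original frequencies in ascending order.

Frequencies that alias to 2.1 kHz are k·fs ± 2.1 kHz for integer k ≥ 0.
k=0: 2.1 kHz.
k=1: 15.85 kHz, 20.05 kHz.
k=2: 33.8 kHz, 38 kHz.
Within [12.1 kHz, 30.95 kHz]: 15.85 kHz, 20.05 kHz.

15.85 kHz, 20.05 kHz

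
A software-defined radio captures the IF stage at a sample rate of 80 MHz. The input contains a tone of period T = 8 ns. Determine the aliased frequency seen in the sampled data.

35 MHz

T = 8 ns → f = 1/T = 125 MHz.
125 MHz mod fs = 45 MHz.
45 MHz > fs/2 = 40 MHz, folds to fs − 45 MHz = 35 MHz.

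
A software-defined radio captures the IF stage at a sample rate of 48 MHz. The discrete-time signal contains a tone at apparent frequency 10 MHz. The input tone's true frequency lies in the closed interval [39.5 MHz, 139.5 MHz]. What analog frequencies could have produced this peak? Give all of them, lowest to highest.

Frequencies that alias to 10 MHz are k·fs ± 10 MHz for integer k ≥ 0.
k=0: 10 MHz.
k=1: 38 MHz, 58 MHz.
k=2: 86 MHz, 106 MHz.
k=3: 134 MHz, 154 MHz.
k=4: 182 MHz, 202 MHz.
Within [39.5 MHz, 139.5 MHz]: 58 MHz, 86 MHz, 106 MHz, 134 MHz.

58 MHz, 86 MHz, 106 MHz, 134 MHz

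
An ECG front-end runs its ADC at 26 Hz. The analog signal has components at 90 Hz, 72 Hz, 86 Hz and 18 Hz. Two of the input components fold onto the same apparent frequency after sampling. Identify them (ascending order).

18 Hz, 86 Hz

fs/2 = 13 Hz.
90 Hz mod fs = 12 Hz.
12 Hz ≤ fs/2 = 13 Hz, appears at 12 Hz.
72 Hz mod fs = 20 Hz.
20 Hz > fs/2 = 13 Hz, folds to fs − 20 Hz = 6 Hz.
86 Hz mod fs = 8 Hz.
8 Hz ≤ fs/2 = 13 Hz, appears at 8 Hz.
18 Hz > fs/2 = 13 Hz, folds to fs − 18 Hz = 8 Hz.
18 Hz and 86 Hz both map to 8 Hz.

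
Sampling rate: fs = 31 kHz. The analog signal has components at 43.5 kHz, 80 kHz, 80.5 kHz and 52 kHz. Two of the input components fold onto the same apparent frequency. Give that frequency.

fs/2 = 15.5 kHz.
43.5 kHz mod fs = 12.5 kHz.
12.5 kHz ≤ fs/2 = 15.5 kHz, appears at 12.5 kHz.
80 kHz mod fs = 18 kHz.
18 kHz > fs/2 = 15.5 kHz, folds to fs − 18 kHz = 13 kHz.
80.5 kHz mod fs = 18.5 kHz.
18.5 kHz > fs/2 = 15.5 kHz, folds to fs − 18.5 kHz = 12.5 kHz.
52 kHz mod fs = 21 kHz.
21 kHz > fs/2 = 15.5 kHz, folds to fs − 21 kHz = 10 kHz.
43.5 kHz and 80.5 kHz both map to 12.5 kHz.

12.5 kHz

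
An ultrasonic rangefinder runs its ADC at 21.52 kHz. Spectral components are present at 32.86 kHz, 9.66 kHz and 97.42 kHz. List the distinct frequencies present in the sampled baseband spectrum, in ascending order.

fs/2 = 10.76 kHz.
32.86 kHz mod fs = 11.34 kHz.
11.34 kHz > fs/2 = 10.76 kHz, folds to fs − 11.34 kHz = 10.18 kHz.
9.66 kHz ≤ fs/2 = 10.76 kHz, passes unchanged.
97.42 kHz mod fs = 11.34 kHz.
11.34 kHz > fs/2 = 10.76 kHz, folds to fs − 11.34 kHz = 10.18 kHz.
Distinct values: {9.66 kHz, 10.18 kHz}.

9.66 kHz, 10.18 kHz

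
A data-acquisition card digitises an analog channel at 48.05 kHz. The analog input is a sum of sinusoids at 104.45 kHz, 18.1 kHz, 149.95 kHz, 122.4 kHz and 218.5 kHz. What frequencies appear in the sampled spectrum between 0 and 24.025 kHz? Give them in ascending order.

fs/2 = 24.025 kHz.
104.45 kHz mod fs = 8.35 kHz.
8.35 kHz ≤ fs/2 = 24.025 kHz, appears at 8.35 kHz.
18.1 kHz ≤ fs/2 = 24.025 kHz, passes unchanged.
149.95 kHz mod fs = 5.8 kHz.
5.8 kHz ≤ fs/2 = 24.025 kHz, appears at 5.8 kHz.
122.4 kHz mod fs = 26.3 kHz.
26.3 kHz > fs/2 = 24.025 kHz, folds to fs − 26.3 kHz = 21.75 kHz.
218.5 kHz mod fs = 26.3 kHz.
26.3 kHz > fs/2 = 24.025 kHz, folds to fs − 26.3 kHz = 21.75 kHz.
Distinct values: {5.8 kHz, 8.35 kHz, 18.1 kHz, 21.75 kHz}.

5.8 kHz, 8.35 kHz, 18.1 kHz, 21.75 kHz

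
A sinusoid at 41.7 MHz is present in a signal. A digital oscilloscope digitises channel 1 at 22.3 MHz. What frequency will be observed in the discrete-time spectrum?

41.7 MHz mod fs = 19.4 MHz.
19.4 MHz > fs/2 = 11.15 MHz, folds to fs − 19.4 MHz = 2.9 MHz.

2.9 MHz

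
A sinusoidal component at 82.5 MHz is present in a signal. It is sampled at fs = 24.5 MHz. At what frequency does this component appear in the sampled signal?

82.5 MHz mod fs = 9 MHz.
9 MHz ≤ fs/2 = 12.25 MHz, appears at 9 MHz.

9 MHz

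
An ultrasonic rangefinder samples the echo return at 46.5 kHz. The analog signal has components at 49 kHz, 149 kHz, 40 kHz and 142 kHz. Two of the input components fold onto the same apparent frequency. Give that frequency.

fs/2 = 23.25 kHz.
49 kHz mod fs = 2.5 kHz.
2.5 kHz ≤ fs/2 = 23.25 kHz, appears at 2.5 kHz.
149 kHz mod fs = 9.5 kHz.
9.5 kHz ≤ fs/2 = 23.25 kHz, appears at 9.5 kHz.
40 kHz > fs/2 = 23.25 kHz, folds to fs − 40 kHz = 6.5 kHz.
142 kHz mod fs = 2.5 kHz.
2.5 kHz ≤ fs/2 = 23.25 kHz, appears at 2.5 kHz.
49 kHz and 142 kHz both map to 2.5 kHz.

2.5 kHz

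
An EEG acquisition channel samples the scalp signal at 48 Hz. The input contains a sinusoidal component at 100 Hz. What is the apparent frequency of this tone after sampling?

100 Hz mod fs = 4 Hz.
4 Hz ≤ fs/2 = 24 Hz, appears at 4 Hz.

4 Hz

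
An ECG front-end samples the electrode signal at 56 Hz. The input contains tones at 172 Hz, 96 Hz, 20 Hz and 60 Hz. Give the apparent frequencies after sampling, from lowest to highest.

4 Hz, 16 Hz, 20 Hz

fs/2 = 28 Hz.
172 Hz mod fs = 4 Hz.
4 Hz ≤ fs/2 = 28 Hz, appears at 4 Hz.
96 Hz mod fs = 40 Hz.
40 Hz > fs/2 = 28 Hz, folds to fs − 40 Hz = 16 Hz.
20 Hz ≤ fs/2 = 28 Hz, passes unchanged.
60 Hz mod fs = 4 Hz.
4 Hz ≤ fs/2 = 28 Hz, appears at 4 Hz.
Distinct values: {4 Hz, 16 Hz, 20 Hz}.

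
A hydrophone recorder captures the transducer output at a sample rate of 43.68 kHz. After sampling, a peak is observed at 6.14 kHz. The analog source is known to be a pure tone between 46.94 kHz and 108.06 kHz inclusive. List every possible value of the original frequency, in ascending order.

49.82 kHz, 81.22 kHz, 93.5 kHz

Frequencies that alias to 6.14 kHz are k·fs ± 6.14 kHz for integer k ≥ 0.
k=0: 6.14 kHz.
k=1: 37.54 kHz, 49.82 kHz.
k=2: 81.22 kHz, 93.5 kHz.
k=3: 124.9 kHz, 137.18 kHz.
Within [46.94 kHz, 108.06 kHz]: 49.82 kHz, 81.22 kHz, 93.5 kHz.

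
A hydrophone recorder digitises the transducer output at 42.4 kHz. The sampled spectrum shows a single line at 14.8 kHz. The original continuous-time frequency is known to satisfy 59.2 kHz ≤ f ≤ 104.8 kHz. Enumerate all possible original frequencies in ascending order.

70 kHz, 99.6 kHz

Frequencies that alias to 14.8 kHz are k·fs ± 14.8 kHz for integer k ≥ 0.
k=0: 14.8 kHz.
k=1: 27.6 kHz, 57.2 kHz.
k=2: 70 kHz, 99.6 kHz.
k=3: 112.4 kHz, 142 kHz.
Within [59.2 kHz, 104.8 kHz]: 70 kHz, 99.6 kHz.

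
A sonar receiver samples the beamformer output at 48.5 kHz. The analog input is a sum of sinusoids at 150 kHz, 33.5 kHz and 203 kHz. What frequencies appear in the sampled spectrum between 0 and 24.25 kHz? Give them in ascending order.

fs/2 = 24.25 kHz.
150 kHz mod fs = 4.5 kHz.
4.5 kHz ≤ fs/2 = 24.25 kHz, appears at 4.5 kHz.
33.5 kHz > fs/2 = 24.25 kHz, folds to fs − 33.5 kHz = 15 kHz.
203 kHz mod fs = 9 kHz.
9 kHz ≤ fs/2 = 24.25 kHz, appears at 9 kHz.
Distinct values: {4.5 kHz, 9 kHz, 15 kHz}.

4.5 kHz, 9 kHz, 15 kHz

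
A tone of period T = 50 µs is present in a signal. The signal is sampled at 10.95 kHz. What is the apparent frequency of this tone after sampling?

T = 50 µs → f = 1/T = 20 kHz.
20 kHz mod fs = 9.05 kHz.
9.05 kHz > fs/2 = 5.475 kHz, folds to fs − 9.05 kHz = 1.9 kHz.

1.9 kHz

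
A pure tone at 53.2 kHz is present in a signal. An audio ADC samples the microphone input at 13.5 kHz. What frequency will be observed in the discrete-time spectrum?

53.2 kHz mod fs = 12.7 kHz.
12.7 kHz > fs/2 = 6.75 kHz, folds to fs − 12.7 kHz = 0.8 kHz.

0.8 kHz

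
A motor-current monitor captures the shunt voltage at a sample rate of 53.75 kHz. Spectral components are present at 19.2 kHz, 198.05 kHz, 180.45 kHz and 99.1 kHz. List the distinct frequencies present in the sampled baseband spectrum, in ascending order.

8.4 kHz, 16.95 kHz, 19.2 kHz

fs/2 = 26.875 kHz.
19.2 kHz ≤ fs/2 = 26.875 kHz, passes unchanged.
198.05 kHz mod fs = 36.8 kHz.
36.8 kHz > fs/2 = 26.875 kHz, folds to fs − 36.8 kHz = 16.95 kHz.
180.45 kHz mod fs = 19.2 kHz.
19.2 kHz ≤ fs/2 = 26.875 kHz, appears at 19.2 kHz.
99.1 kHz mod fs = 45.35 kHz.
45.35 kHz > fs/2 = 26.875 kHz, folds to fs − 45.35 kHz = 8.4 kHz.
Distinct values: {8.4 kHz, 16.95 kHz, 19.2 kHz}.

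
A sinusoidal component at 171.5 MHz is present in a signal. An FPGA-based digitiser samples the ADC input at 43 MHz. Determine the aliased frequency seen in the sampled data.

0.5 MHz

171.5 MHz mod fs = 42.5 MHz.
42.5 MHz > fs/2 = 21.5 MHz, folds to fs − 42.5 MHz = 0.5 MHz.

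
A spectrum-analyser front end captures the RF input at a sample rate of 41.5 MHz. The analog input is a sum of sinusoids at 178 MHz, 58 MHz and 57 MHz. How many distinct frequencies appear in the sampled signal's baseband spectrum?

fs/2 = 20.75 MHz.
178 MHz mod fs = 12 MHz.
12 MHz ≤ fs/2 = 20.75 MHz, appears at 12 MHz.
58 MHz mod fs = 16.5 MHz.
16.5 MHz ≤ fs/2 = 20.75 MHz, appears at 16.5 MHz.
57 MHz mod fs = 15.5 MHz.
15.5 MHz ≤ fs/2 = 20.75 MHz, appears at 15.5 MHz.
Distinct values: {12 MHz, 15.5 MHz, 16.5 MHz} → 3.

3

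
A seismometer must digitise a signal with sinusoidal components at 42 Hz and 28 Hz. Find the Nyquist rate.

Highest-frequency component: 42 Hz.
Nyquist rate = 2 × 42 Hz = 84 Hz.

84 Hz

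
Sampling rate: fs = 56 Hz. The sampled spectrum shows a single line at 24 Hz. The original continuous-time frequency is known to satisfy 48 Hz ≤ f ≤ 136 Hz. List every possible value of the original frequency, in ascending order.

Frequencies that alias to 24 Hz are k·fs ± 24 Hz for integer k ≥ 0.
k=0: 24 Hz.
k=1: 32 Hz, 80 Hz.
k=2: 88 Hz, 136 Hz.
k=3: 144 Hz, 192 Hz.
Within [48 Hz, 136 Hz]: 80 Hz, 88 Hz, 136 Hz.

80 Hz, 88 Hz, 136 Hz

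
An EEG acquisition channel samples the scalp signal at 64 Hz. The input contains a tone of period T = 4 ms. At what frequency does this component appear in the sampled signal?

T = 4 ms → f = 1/T = 250 Hz.
250 Hz mod fs = 58 Hz.
58 Hz > fs/2 = 32 Hz, folds to fs − 58 Hz = 6 Hz.

6 Hz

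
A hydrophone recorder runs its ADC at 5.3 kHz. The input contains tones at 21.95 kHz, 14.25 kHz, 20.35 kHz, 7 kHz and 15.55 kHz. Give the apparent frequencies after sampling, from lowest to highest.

0.35 kHz, 0.75 kHz, 0.85 kHz, 1.65 kHz, 1.7 kHz

fs/2 = 2.65 kHz.
21.95 kHz mod fs = 0.75 kHz.
0.75 kHz ≤ fs/2 = 2.65 kHz, appears at 0.75 kHz.
14.25 kHz mod fs = 3.65 kHz.
3.65 kHz > fs/2 = 2.65 kHz, folds to fs − 3.65 kHz = 1.65 kHz.
20.35 kHz mod fs = 4.45 kHz.
4.45 kHz > fs/2 = 2.65 kHz, folds to fs − 4.45 kHz = 0.85 kHz.
7 kHz mod fs = 1.7 kHz.
1.7 kHz ≤ fs/2 = 2.65 kHz, appears at 1.7 kHz.
15.55 kHz mod fs = 4.95 kHz.
4.95 kHz > fs/2 = 2.65 kHz, folds to fs − 4.95 kHz = 0.35 kHz.
Distinct values: {0.35 kHz, 0.75 kHz, 0.85 kHz, 1.65 kHz, 1.7 kHz}.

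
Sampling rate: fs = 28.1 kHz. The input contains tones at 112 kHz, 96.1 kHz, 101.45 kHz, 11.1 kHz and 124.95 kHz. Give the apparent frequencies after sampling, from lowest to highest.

0.4 kHz, 10.95 kHz, 11.1 kHz, 11.8 kHz, 12.55 kHz

fs/2 = 14.05 kHz.
112 kHz mod fs = 27.7 kHz.
27.7 kHz > fs/2 = 14.05 kHz, folds to fs − 27.7 kHz = 0.4 kHz.
96.1 kHz mod fs = 11.8 kHz.
11.8 kHz ≤ fs/2 = 14.05 kHz, appears at 11.8 kHz.
101.45 kHz mod fs = 17.15 kHz.
17.15 kHz > fs/2 = 14.05 kHz, folds to fs − 17.15 kHz = 10.95 kHz.
11.1 kHz ≤ fs/2 = 14.05 kHz, passes unchanged.
124.95 kHz mod fs = 12.55 kHz.
12.55 kHz ≤ fs/2 = 14.05 kHz, appears at 12.55 kHz.
Distinct values: {0.4 kHz, 10.95 kHz, 11.1 kHz, 11.8 kHz, 12.55 kHz}.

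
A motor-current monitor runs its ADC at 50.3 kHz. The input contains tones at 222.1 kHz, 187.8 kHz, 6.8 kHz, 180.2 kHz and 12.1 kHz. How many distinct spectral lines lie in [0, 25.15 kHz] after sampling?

fs/2 = 25.15 kHz.
222.1 kHz mod fs = 20.9 kHz.
20.9 kHz ≤ fs/2 = 25.15 kHz, appears at 20.9 kHz.
187.8 kHz mod fs = 36.9 kHz.
36.9 kHz > fs/2 = 25.15 kHz, folds to fs − 36.9 kHz = 13.4 kHz.
6.8 kHz ≤ fs/2 = 25.15 kHz, passes unchanged.
180.2 kHz mod fs = 29.3 kHz.
29.3 kHz > fs/2 = 25.15 kHz, folds to fs − 29.3 kHz = 21 kHz.
12.1 kHz ≤ fs/2 = 25.15 kHz, passes unchanged.
Distinct values: {6.8 kHz, 12.1 kHz, 13.4 kHz, 20.9 kHz, 21 kHz} → 5.

5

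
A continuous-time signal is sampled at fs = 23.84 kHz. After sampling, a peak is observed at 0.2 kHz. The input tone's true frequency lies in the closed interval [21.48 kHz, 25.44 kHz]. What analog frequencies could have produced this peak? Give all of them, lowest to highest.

Frequencies that alias to 0.2 kHz are k·fs ± 0.2 kHz for integer k ≥ 0.
k=0: 0.2 kHz.
k=1: 23.64 kHz, 24.04 kHz.
k=2: 47.48 kHz, 47.88 kHz.
Within [21.48 kHz, 25.44 kHz]: 23.64 kHz, 24.04 kHz.

23.64 kHz, 24.04 kHz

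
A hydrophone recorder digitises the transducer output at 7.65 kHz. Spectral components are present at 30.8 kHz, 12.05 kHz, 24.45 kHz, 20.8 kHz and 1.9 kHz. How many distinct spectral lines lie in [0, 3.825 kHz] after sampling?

fs/2 = 3.825 kHz.
30.8 kHz mod fs = 0.2 kHz.
0.2 kHz ≤ fs/2 = 3.825 kHz, appears at 0.2 kHz.
12.05 kHz mod fs = 4.4 kHz.
4.4 kHz > fs/2 = 3.825 kHz, folds to fs − 4.4 kHz = 3.25 kHz.
24.45 kHz mod fs = 1.5 kHz.
1.5 kHz ≤ fs/2 = 3.825 kHz, appears at 1.5 kHz.
20.8 kHz mod fs = 5.5 kHz.
5.5 kHz > fs/2 = 3.825 kHz, folds to fs − 5.5 kHz = 2.15 kHz.
1.9 kHz ≤ fs/2 = 3.825 kHz, passes unchanged.
Distinct values: {0.2 kHz, 1.5 kHz, 1.9 kHz, 2.15 kHz, 3.25 kHz} → 5.

5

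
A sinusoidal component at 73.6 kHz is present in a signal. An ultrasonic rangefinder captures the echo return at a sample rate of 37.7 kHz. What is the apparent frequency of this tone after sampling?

1.8 kHz

73.6 kHz mod fs = 35.9 kHz.
35.9 kHz > fs/2 = 18.85 kHz, folds to fs − 35.9 kHz = 1.8 kHz.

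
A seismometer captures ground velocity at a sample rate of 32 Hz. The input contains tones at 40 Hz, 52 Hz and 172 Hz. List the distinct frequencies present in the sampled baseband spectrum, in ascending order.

8 Hz, 12 Hz

fs/2 = 16 Hz.
40 Hz mod fs = 8 Hz.
8 Hz ≤ fs/2 = 16 Hz, appears at 8 Hz.
52 Hz mod fs = 20 Hz.
20 Hz > fs/2 = 16 Hz, folds to fs − 20 Hz = 12 Hz.
172 Hz mod fs = 12 Hz.
12 Hz ≤ fs/2 = 16 Hz, appears at 12 Hz.
Distinct values: {8 Hz, 12 Hz}.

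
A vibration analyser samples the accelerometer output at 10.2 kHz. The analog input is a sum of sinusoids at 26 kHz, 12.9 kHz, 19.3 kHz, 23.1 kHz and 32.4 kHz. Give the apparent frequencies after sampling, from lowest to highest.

1.1 kHz, 1.8 kHz, 2.7 kHz, 4.6 kHz

fs/2 = 5.1 kHz.
26 kHz mod fs = 5.6 kHz.
5.6 kHz > fs/2 = 5.1 kHz, folds to fs − 5.6 kHz = 4.6 kHz.
12.9 kHz mod fs = 2.7 kHz.
2.7 kHz ≤ fs/2 = 5.1 kHz, appears at 2.7 kHz.
19.3 kHz mod fs = 9.1 kHz.
9.1 kHz > fs/2 = 5.1 kHz, folds to fs − 9.1 kHz = 1.1 kHz.
23.1 kHz mod fs = 2.7 kHz.
2.7 kHz ≤ fs/2 = 5.1 kHz, appears at 2.7 kHz.
32.4 kHz mod fs = 1.8 kHz.
1.8 kHz ≤ fs/2 = 5.1 kHz, appears at 1.8 kHz.
Distinct values: {1.1 kHz, 1.8 kHz, 2.7 kHz, 4.6 kHz}.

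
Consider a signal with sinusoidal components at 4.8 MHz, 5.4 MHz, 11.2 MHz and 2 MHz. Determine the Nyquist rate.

Highest-frequency component: 11.2 MHz.
Nyquist rate = 2 × 11.2 MHz = 22.4 MHz.

22.4 MHz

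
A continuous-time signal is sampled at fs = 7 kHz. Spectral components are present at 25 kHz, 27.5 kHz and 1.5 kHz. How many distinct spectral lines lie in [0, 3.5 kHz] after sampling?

fs/2 = 3.5 kHz.
25 kHz mod fs = 4 kHz.
4 kHz > fs/2 = 3.5 kHz, folds to fs − 4 kHz = 3 kHz.
27.5 kHz mod fs = 6.5 kHz.
6.5 kHz > fs/2 = 3.5 kHz, folds to fs − 6.5 kHz = 0.5 kHz.
1.5 kHz ≤ fs/2 = 3.5 kHz, passes unchanged.
Distinct values: {0.5 kHz, 1.5 kHz, 3 kHz} → 3.

3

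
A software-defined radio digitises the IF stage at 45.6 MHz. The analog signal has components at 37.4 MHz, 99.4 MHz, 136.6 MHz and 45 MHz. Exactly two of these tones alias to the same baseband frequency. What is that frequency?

fs/2 = 22.8 MHz.
37.4 MHz > fs/2 = 22.8 MHz, folds to fs − 37.4 MHz = 8.2 MHz.
99.4 MHz mod fs = 8.2 MHz.
8.2 MHz ≤ fs/2 = 22.8 MHz, appears at 8.2 MHz.
136.6 MHz mod fs = 45.4 MHz.
45.4 MHz > fs/2 = 22.8 MHz, folds to fs − 45.4 MHz = 0.2 MHz.
45 MHz > fs/2 = 22.8 MHz, folds to fs − 45 MHz = 0.6 MHz.
37.4 MHz and 99.4 MHz both map to 8.2 MHz.

8.2 MHz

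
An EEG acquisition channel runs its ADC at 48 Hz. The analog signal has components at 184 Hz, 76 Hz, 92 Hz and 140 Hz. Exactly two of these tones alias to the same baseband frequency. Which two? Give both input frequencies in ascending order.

92 Hz, 140 Hz

fs/2 = 24 Hz.
184 Hz mod fs = 40 Hz.
40 Hz > fs/2 = 24 Hz, folds to fs − 40 Hz = 8 Hz.
76 Hz mod fs = 28 Hz.
28 Hz > fs/2 = 24 Hz, folds to fs − 28 Hz = 20 Hz.
92 Hz mod fs = 44 Hz.
44 Hz > fs/2 = 24 Hz, folds to fs − 44 Hz = 4 Hz.
140 Hz mod fs = 44 Hz.
44 Hz > fs/2 = 24 Hz, folds to fs − 44 Hz = 4 Hz.
92 Hz and 140 Hz both map to 4 Hz.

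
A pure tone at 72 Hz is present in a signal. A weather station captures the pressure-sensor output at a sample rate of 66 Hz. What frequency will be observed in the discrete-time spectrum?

6 Hz

72 Hz mod fs = 6 Hz.
6 Hz ≤ fs/2 = 33 Hz, appears at 6 Hz.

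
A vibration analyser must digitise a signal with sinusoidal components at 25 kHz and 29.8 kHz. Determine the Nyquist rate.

Highest-frequency component: 29.8 kHz.
Nyquist rate = 2 × 29.8 kHz = 59.6 kHz.

59.6 kHz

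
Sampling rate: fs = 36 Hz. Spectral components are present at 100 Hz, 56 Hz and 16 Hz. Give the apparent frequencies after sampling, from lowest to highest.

8 Hz, 16 Hz

fs/2 = 18 Hz.
100 Hz mod fs = 28 Hz.
28 Hz > fs/2 = 18 Hz, folds to fs − 28 Hz = 8 Hz.
56 Hz mod fs = 20 Hz.
20 Hz > fs/2 = 18 Hz, folds to fs − 20 Hz = 16 Hz.
16 Hz ≤ fs/2 = 18 Hz, passes unchanged.
Distinct values: {8 Hz, 16 Hz}.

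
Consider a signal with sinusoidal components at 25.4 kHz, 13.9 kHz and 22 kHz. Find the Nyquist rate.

50.8 kHz

Highest-frequency component: 25.4 kHz.
Nyquist rate = 2 × 25.4 kHz = 50.8 kHz.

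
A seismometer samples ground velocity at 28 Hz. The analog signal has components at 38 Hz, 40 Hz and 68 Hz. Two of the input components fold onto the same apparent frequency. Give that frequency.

12 Hz

fs/2 = 14 Hz.
38 Hz mod fs = 10 Hz.
10 Hz ≤ fs/2 = 14 Hz, appears at 10 Hz.
40 Hz mod fs = 12 Hz.
12 Hz ≤ fs/2 = 14 Hz, appears at 12 Hz.
68 Hz mod fs = 12 Hz.
12 Hz ≤ fs/2 = 14 Hz, appears at 12 Hz.
40 Hz and 68 Hz both map to 12 Hz.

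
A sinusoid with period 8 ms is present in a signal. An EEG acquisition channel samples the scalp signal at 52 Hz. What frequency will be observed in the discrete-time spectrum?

21 Hz

T = 8 ms → f = 1/T = 125 Hz.
125 Hz mod fs = 21 Hz.
21 Hz ≤ fs/2 = 26 Hz, appears at 21 Hz.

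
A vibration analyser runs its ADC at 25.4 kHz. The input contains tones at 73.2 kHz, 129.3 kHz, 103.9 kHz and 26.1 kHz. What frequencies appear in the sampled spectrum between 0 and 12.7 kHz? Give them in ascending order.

0.7 kHz, 2.3 kHz, 3 kHz

fs/2 = 12.7 kHz.
73.2 kHz mod fs = 22.4 kHz.
22.4 kHz > fs/2 = 12.7 kHz, folds to fs − 22.4 kHz = 3 kHz.
129.3 kHz mod fs = 2.3 kHz.
2.3 kHz ≤ fs/2 = 12.7 kHz, appears at 2.3 kHz.
103.9 kHz mod fs = 2.3 kHz.
2.3 kHz ≤ fs/2 = 12.7 kHz, appears at 2.3 kHz.
26.1 kHz mod fs = 0.7 kHz.
0.7 kHz ≤ fs/2 = 12.7 kHz, appears at 0.7 kHz.
Distinct values: {0.7 kHz, 2.3 kHz, 3 kHz}.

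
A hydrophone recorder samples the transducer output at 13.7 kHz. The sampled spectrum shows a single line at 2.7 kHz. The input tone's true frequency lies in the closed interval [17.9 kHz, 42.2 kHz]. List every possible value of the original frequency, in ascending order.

Frequencies that alias to 2.7 kHz are k·fs ± 2.7 kHz for integer k ≥ 0.
k=0: 2.7 kHz.
k=1: 11 kHz, 16.4 kHz.
k=2: 24.7 kHz, 30.1 kHz.
k=3: 38.4 kHz, 43.8 kHz.
k=4: 52.1 kHz, 57.5 kHz.
Within [17.9 kHz, 42.2 kHz]: 24.7 kHz, 30.1 kHz, 38.4 kHz.

24.7 kHz, 30.1 kHz, 38.4 kHz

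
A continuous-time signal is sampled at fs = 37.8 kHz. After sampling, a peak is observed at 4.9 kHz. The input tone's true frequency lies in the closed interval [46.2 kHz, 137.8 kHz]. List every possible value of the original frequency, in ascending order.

70.7 kHz, 80.5 kHz, 108.5 kHz, 118.3 kHz

Frequencies that alias to 4.9 kHz are k·fs ± 4.9 kHz for integer k ≥ 0.
k=0: 4.9 kHz.
k=1: 32.9 kHz, 42.7 kHz.
k=2: 70.7 kHz, 80.5 kHz.
k=3: 108.5 kHz, 118.3 kHz.
k=4: 146.3 kHz, 156.1 kHz.
Within [46.2 kHz, 137.8 kHz]: 70.7 kHz, 80.5 kHz, 108.5 kHz, 118.3 kHz.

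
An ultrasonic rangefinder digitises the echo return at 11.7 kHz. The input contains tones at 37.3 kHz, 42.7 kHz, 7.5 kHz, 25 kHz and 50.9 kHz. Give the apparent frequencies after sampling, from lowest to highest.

fs/2 = 5.85 kHz.
37.3 kHz mod fs = 2.2 kHz.
2.2 kHz ≤ fs/2 = 5.85 kHz, appears at 2.2 kHz.
42.7 kHz mod fs = 7.6 kHz.
7.6 kHz > fs/2 = 5.85 kHz, folds to fs − 7.6 kHz = 4.1 kHz.
7.5 kHz > fs/2 = 5.85 kHz, folds to fs − 7.5 kHz = 4.2 kHz.
25 kHz mod fs = 1.6 kHz.
1.6 kHz ≤ fs/2 = 5.85 kHz, appears at 1.6 kHz.
50.9 kHz mod fs = 4.1 kHz.
4.1 kHz ≤ fs/2 = 5.85 kHz, appears at 4.1 kHz.
Distinct values: {1.6 kHz, 2.2 kHz, 4.1 kHz, 4.2 kHz}.

1.6 kHz, 2.2 kHz, 4.1 kHz, 4.2 kHz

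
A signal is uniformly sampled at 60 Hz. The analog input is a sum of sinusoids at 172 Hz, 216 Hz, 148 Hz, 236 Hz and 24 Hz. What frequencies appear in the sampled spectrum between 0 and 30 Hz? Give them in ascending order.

4 Hz, 8 Hz, 24 Hz, 28 Hz

fs/2 = 30 Hz.
172 Hz mod fs = 52 Hz.
52 Hz > fs/2 = 30 Hz, folds to fs − 52 Hz = 8 Hz.
216 Hz mod fs = 36 Hz.
36 Hz > fs/2 = 30 Hz, folds to fs − 36 Hz = 24 Hz.
148 Hz mod fs = 28 Hz.
28 Hz ≤ fs/2 = 30 Hz, appears at 28 Hz.
236 Hz mod fs = 56 Hz.
56 Hz > fs/2 = 30 Hz, folds to fs − 56 Hz = 4 Hz.
24 Hz ≤ fs/2 = 30 Hz, passes unchanged.
Distinct values: {4 Hz, 8 Hz, 24 Hz, 28 Hz}.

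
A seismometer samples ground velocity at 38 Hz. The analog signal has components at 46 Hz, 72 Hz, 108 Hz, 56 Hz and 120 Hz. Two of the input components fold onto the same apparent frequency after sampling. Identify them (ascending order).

fs/2 = 19 Hz.
46 Hz mod fs = 8 Hz.
8 Hz ≤ fs/2 = 19 Hz, appears at 8 Hz.
72 Hz mod fs = 34 Hz.
34 Hz > fs/2 = 19 Hz, folds to fs − 34 Hz = 4 Hz.
108 Hz mod fs = 32 Hz.
32 Hz > fs/2 = 19 Hz, folds to fs − 32 Hz = 6 Hz.
56 Hz mod fs = 18 Hz.
18 Hz ≤ fs/2 = 19 Hz, appears at 18 Hz.
120 Hz mod fs = 6 Hz.
6 Hz ≤ fs/2 = 19 Hz, appears at 6 Hz.
108 Hz and 120 Hz both map to 6 Hz.

108 Hz, 120 Hz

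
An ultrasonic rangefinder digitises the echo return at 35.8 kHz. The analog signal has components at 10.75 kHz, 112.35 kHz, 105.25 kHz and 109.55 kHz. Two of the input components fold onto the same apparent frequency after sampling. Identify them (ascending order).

105.25 kHz, 109.55 kHz

fs/2 = 17.9 kHz.
10.75 kHz ≤ fs/2 = 17.9 kHz, passes unchanged.
112.35 kHz mod fs = 4.95 kHz.
4.95 kHz ≤ fs/2 = 17.9 kHz, appears at 4.95 kHz.
105.25 kHz mod fs = 33.65 kHz.
33.65 kHz > fs/2 = 17.9 kHz, folds to fs − 33.65 kHz = 2.15 kHz.
109.55 kHz mod fs = 2.15 kHz.
2.15 kHz ≤ fs/2 = 17.9 kHz, appears at 2.15 kHz.
105.25 kHz and 109.55 kHz both map to 2.15 kHz.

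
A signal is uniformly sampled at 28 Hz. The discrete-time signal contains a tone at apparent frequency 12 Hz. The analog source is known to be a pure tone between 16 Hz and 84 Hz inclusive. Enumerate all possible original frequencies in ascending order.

16 Hz, 40 Hz, 44 Hz, 68 Hz, 72 Hz

Frequencies that alias to 12 Hz are k·fs ± 12 Hz for integer k ≥ 0.
k=0: 12 Hz.
k=1: 16 Hz, 40 Hz.
k=2: 44 Hz, 68 Hz.
k=3: 72 Hz, 96 Hz.
k=4: 100 Hz, 124 Hz.
Within [16 Hz, 84 Hz]: 16 Hz, 40 Hz, 44 Hz, 68 Hz, 72 Hz.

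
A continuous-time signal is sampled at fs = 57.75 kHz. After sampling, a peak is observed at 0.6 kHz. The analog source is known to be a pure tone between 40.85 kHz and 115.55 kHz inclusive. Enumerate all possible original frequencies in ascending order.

57.15 kHz, 58.35 kHz, 114.9 kHz

Frequencies that alias to 0.6 kHz are k·fs ± 0.6 kHz for integer k ≥ 0.
k=0: 0.6 kHz.
k=1: 57.15 kHz, 58.35 kHz.
k=2: 114.9 kHz, 116.1 kHz.
k=3: 172.65 kHz, 173.85 kHz.
Within [40.85 kHz, 115.55 kHz]: 57.15 kHz, 58.35 kHz, 114.9 kHz.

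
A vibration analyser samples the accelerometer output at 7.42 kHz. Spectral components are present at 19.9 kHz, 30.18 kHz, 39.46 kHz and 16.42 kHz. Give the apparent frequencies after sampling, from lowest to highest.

fs/2 = 3.71 kHz.
19.9 kHz mod fs = 5.06 kHz.
5.06 kHz > fs/2 = 3.71 kHz, folds to fs − 5.06 kHz = 2.36 kHz.
30.18 kHz mod fs = 0.5 kHz.
0.5 kHz ≤ fs/2 = 3.71 kHz, appears at 0.5 kHz.
39.46 kHz mod fs = 2.36 kHz.
2.36 kHz ≤ fs/2 = 3.71 kHz, appears at 2.36 kHz.
16.42 kHz mod fs = 1.58 kHz.
1.58 kHz ≤ fs/2 = 3.71 kHz, appears at 1.58 kHz.
Distinct values: {0.5 kHz, 1.58 kHz, 2.36 kHz}.

0.5 kHz, 1.58 kHz, 2.36 kHz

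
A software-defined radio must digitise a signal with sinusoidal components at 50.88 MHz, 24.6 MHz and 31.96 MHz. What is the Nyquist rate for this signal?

101.76 MHz

Highest-frequency component: 50.88 MHz.
Nyquist rate = 2 × 50.88 MHz = 101.76 MHz.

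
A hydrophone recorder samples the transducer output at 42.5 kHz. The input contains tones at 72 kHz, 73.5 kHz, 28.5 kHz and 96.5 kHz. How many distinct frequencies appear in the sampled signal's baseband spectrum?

3

fs/2 = 21.25 kHz.
72 kHz mod fs = 29.5 kHz.
29.5 kHz > fs/2 = 21.25 kHz, folds to fs − 29.5 kHz = 13 kHz.
73.5 kHz mod fs = 31 kHz.
31 kHz > fs/2 = 21.25 kHz, folds to fs − 31 kHz = 11.5 kHz.
28.5 kHz > fs/2 = 21.25 kHz, folds to fs − 28.5 kHz = 14 kHz.
96.5 kHz mod fs = 11.5 kHz.
11.5 kHz ≤ fs/2 = 21.25 kHz, appears at 11.5 kHz.
Distinct values: {11.5 kHz, 13 kHz, 14 kHz} → 3.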